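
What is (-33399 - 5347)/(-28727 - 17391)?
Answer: 19373/23059 ≈ 0.84015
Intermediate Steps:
(-33399 - 5347)/(-28727 - 17391) = -38746/(-46118) = -38746*(-1/46118) = 19373/23059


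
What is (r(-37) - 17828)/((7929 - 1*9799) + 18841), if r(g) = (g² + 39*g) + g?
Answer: -17939/16971 ≈ -1.0570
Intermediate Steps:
r(g) = g² + 40*g
(r(-37) - 17828)/((7929 - 1*9799) + 18841) = (-37*(40 - 37) - 17828)/((7929 - 1*9799) + 18841) = (-37*3 - 17828)/((7929 - 9799) + 18841) = (-111 - 17828)/(-1870 + 18841) = -17939/16971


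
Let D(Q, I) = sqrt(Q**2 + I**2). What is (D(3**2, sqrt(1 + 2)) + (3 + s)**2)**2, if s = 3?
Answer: 1380 + 144*sqrt(21) ≈ 2039.9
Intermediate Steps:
D(Q, I) = sqrt(I**2 + Q**2)
(D(3**2, sqrt(1 + 2)) + (3 + s)**2)**2 = (sqrt((sqrt(1 + 2))**2 + (3**2)**2) + (3 + 3)**2)**2 = (sqrt((sqrt(3))**2 + 9**2) + 6**2)**2 = (sqrt(3 + 81) + 36)**2 = (sqrt(84) + 36)**2 = (2*sqrt(21) + 36)**2 = (36 + 2*sqrt(21))**2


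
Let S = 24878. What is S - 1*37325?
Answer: -12447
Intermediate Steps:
S - 1*37325 = 24878 - 1*37325 = 24878 - 37325 = -12447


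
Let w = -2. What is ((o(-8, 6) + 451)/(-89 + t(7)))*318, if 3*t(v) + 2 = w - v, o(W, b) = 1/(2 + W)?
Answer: -430095/278 ≈ -1547.1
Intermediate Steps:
t(v) = -4/3 - v/3 (t(v) = -⅔ + (-2 - v)/3 = -⅔ + (-⅔ - v/3) = -4/3 - v/3)
((o(-8, 6) + 451)/(-89 + t(7)))*318 = ((1/(2 - 8) + 451)/(-89 + (-4/3 - ⅓*7)))*318 = ((1/(-6) + 451)/(-89 + (-4/3 - 7/3)))*318 = ((-⅙ + 451)/(-89 - 11/3))*318 = (2705/(6*(-278/3)))*318 = ((2705/6)*(-3/278))*318 = -2705/556*318 = -430095/278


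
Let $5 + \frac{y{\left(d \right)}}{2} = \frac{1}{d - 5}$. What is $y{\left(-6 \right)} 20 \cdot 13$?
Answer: $- \frac{29120}{11} \approx -2647.3$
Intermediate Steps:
$y{\left(d \right)} = -10 + \frac{2}{-5 + d}$ ($y{\left(d \right)} = -10 + \frac{2}{d - 5} = -10 + \frac{2}{-5 + d}$)
$y{\left(-6 \right)} 20 \cdot 13 = \frac{2 \left(26 - -30\right)}{-5 - 6} \cdot 20 \cdot 13 = \frac{2 \left(26 + 30\right)}{-11} \cdot 20 \cdot 13 = 2 \left(- \frac{1}{11}\right) 56 \cdot 20 \cdot 13 = \left(- \frac{112}{11}\right) 20 \cdot 13 = \left(- \frac{2240}{11}\right) 13 = - \frac{29120}{11}$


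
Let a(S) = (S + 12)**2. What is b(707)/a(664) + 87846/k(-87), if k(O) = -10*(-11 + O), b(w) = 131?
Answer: 10035910519/111959120 ≈ 89.639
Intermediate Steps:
a(S) = (12 + S)**2
k(O) = 110 - 10*O
b(707)/a(664) + 87846/k(-87) = 131/((12 + 664)**2) + 87846/(110 - 10*(-87)) = 131/(676**2) + 87846/(110 + 870) = 131/456976 + 87846/980 = 131*(1/456976) + 87846*(1/980) = 131/456976 + 43923/490 = 10035910519/111959120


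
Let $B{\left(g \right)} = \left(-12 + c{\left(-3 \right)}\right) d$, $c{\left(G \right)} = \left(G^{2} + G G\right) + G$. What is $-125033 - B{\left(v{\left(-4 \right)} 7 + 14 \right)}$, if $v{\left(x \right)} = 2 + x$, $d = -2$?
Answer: $-125027$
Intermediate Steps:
$c{\left(G \right)} = G + 2 G^{2}$ ($c{\left(G \right)} = \left(G^{2} + G^{2}\right) + G = 2 G^{2} + G = G + 2 G^{2}$)
$B{\left(g \right)} = -6$ ($B{\left(g \right)} = \left(-12 - 3 \left(1 + 2 \left(-3\right)\right)\right) \left(-2\right) = \left(-12 - 3 \left(1 - 6\right)\right) \left(-2\right) = \left(-12 - -15\right) \left(-2\right) = \left(-12 + 15\right) \left(-2\right) = 3 \left(-2\right) = -6$)
$-125033 - B{\left(v{\left(-4 \right)} 7 + 14 \right)} = -125033 - -6 = -125033 + 6 = -125027$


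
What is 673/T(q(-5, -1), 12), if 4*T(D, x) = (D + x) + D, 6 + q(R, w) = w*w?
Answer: 1346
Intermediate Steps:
q(R, w) = -6 + w² (q(R, w) = -6 + w*w = -6 + w²)
T(D, x) = D/2 + x/4 (T(D, x) = ((D + x) + D)/4 = (x + 2*D)/4 = D/2 + x/4)
673/T(q(-5, -1), 12) = 673/((-6 + (-1)²)/2 + (¼)*12) = 673/((-6 + 1)/2 + 3) = 673/((½)*(-5) + 3) = 673/(-5/2 + 3) = 673/(½) = 673*2 = 1346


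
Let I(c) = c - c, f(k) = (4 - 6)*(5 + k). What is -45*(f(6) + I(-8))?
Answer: 990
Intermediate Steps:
f(k) = -10 - 2*k (f(k) = -2*(5 + k) = -10 - 2*k)
I(c) = 0
-45*(f(6) + I(-8)) = -45*((-10 - 2*6) + 0) = -45*((-10 - 12) + 0) = -45*(-22 + 0) = -45*(-22) = 990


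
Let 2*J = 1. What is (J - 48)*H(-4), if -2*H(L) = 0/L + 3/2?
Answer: 285/8 ≈ 35.625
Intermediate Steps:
J = 1/2 (J = (1/2)*1 = 1/2 ≈ 0.50000)
H(L) = -3/4 (H(L) = -(0/L + 3/2)/2 = -(0 + 3*(1/2))/2 = -(0 + 3/2)/2 = -1/2*3/2 = -3/4)
(J - 48)*H(-4) = (1/2 - 48)*(-3/4) = -95/2*(-3/4) = 285/8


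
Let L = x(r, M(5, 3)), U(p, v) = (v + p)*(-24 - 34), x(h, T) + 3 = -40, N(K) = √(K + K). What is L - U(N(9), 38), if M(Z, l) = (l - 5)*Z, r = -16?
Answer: 2161 + 174*√2 ≈ 2407.1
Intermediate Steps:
M(Z, l) = Z*(-5 + l) (M(Z, l) = (-5 + l)*Z = Z*(-5 + l))
N(K) = √2*√K (N(K) = √(2*K) = √2*√K)
x(h, T) = -43 (x(h, T) = -3 - 40 = -43)
U(p, v) = -58*p - 58*v (U(p, v) = (p + v)*(-58) = -58*p - 58*v)
L = -43
L - U(N(9), 38) = -43 - (-58*√2*√9 - 58*38) = -43 - (-58*√2*3 - 2204) = -43 - (-174*√2 - 2204) = -43 - (-2204 - 174*√2) = -43 + (2204 + 174*√2) = 2161 + 174*√2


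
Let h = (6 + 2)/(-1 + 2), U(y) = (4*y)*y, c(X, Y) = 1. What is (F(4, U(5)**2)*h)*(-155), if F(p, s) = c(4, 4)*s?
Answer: -12400000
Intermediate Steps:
U(y) = 4*y**2
F(p, s) = s (F(p, s) = 1*s = s)
h = 8 (h = 8/1 = 8*1 = 8)
(F(4, U(5)**2)*h)*(-155) = ((4*5**2)**2*8)*(-155) = ((4*25)**2*8)*(-155) = (100**2*8)*(-155) = (10000*8)*(-155) = 80000*(-155) = -12400000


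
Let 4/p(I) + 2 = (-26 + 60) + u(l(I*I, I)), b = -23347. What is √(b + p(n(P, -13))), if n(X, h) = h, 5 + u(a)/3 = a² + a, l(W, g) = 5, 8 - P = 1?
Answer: 25*I*√427679/107 ≈ 152.8*I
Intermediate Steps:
P = 7 (P = 8 - 1*1 = 8 - 1 = 7)
u(a) = -15 + 3*a + 3*a² (u(a) = -15 + 3*(a² + a) = -15 + 3*(a + a²) = -15 + (3*a + 3*a²) = -15 + 3*a + 3*a²)
p(I) = 4/107 (p(I) = 4/(-2 + ((-26 + 60) + (-15 + 3*5 + 3*5²))) = 4/(-2 + (34 + (-15 + 15 + 3*25))) = 4/(-2 + (34 + (-15 + 15 + 75))) = 4/(-2 + (34 + 75)) = 4/(-2 + 109) = 4/107)
√(b + p(n(P, -13))) = √(-23347 + 4/107) = √(-2498125/107) = 25*I*√427679/107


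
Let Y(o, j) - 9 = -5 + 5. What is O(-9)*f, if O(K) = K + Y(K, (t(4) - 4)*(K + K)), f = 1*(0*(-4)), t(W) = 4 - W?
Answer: 0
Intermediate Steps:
f = 0 (f = 1*0 = 0)
Y(o, j) = 9 (Y(o, j) = 9 + (-5 + 5) = 9 + 0 = 9)
O(K) = 9 + K (O(K) = K + 9 = 9 + K)
O(-9)*f = (9 - 9)*0 = 0*0 = 0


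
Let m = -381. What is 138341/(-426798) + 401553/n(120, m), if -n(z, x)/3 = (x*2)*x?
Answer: -2702521525/3441912471 ≈ -0.78518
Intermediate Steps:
n(z, x) = -6*x² (n(z, x) = -3*x*2*x = -3*2*x*x = -6*x²)
138341/(-426798) + 401553/n(120, m) = 138341/(-426798) + 401553/((-6*(-381)²)) = 138341*(-1/426798) + 401553/((-6*145161)) = -138341/426798 + 401553/(-870966) = -138341/426798 + 401553*(-1/870966) = -138341/426798 - 44617/96774 = -2702521525/3441912471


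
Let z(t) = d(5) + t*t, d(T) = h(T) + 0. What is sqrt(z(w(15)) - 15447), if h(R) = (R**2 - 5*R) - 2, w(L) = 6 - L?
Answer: 2*I*sqrt(3842) ≈ 123.97*I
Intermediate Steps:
h(R) = -2 + R**2 - 5*R
d(T) = -2 + T**2 - 5*T (d(T) = (-2 + T**2 - 5*T) + 0 = -2 + T**2 - 5*T)
z(t) = -2 + t**2 (z(t) = (-2 + 5**2 - 5*5) + t*t = (-2 + 25 - 25) + t**2 = -2 + t**2)
sqrt(z(w(15)) - 15447) = sqrt((-2 + (6 - 1*15)**2) - 15447) = sqrt((-2 + (6 - 15)**2) - 15447) = sqrt((-2 + (-9)**2) - 15447) = sqrt((-2 + 81) - 15447) = sqrt(79 - 15447) = sqrt(-15368) = 2*I*sqrt(3842)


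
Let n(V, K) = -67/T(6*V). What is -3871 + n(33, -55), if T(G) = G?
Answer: -766525/198 ≈ -3871.3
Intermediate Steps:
n(V, K) = -67/(6*V) (n(V, K) = -67*1/(6*V) = -67/(6*V))
-3871 + n(33, -55) = -3871 - 67/6/33 = -3871 - 67/6*1/33 = -3871 - 67/198 = -766525/198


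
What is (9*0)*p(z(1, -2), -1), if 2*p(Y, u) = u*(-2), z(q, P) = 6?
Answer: 0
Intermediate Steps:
p(Y, u) = -u (p(Y, u) = (u*(-2))/2 = (-2*u)/2 = -u)
(9*0)*p(z(1, -2), -1) = (9*0)*(-1*(-1)) = 0*1 = 0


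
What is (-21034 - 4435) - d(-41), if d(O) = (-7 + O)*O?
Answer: -27437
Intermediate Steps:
d(O) = O*(-7 + O)
(-21034 - 4435) - d(-41) = (-21034 - 4435) - (-41)*(-7 - 41) = -25469 - (-41)*(-48) = -25469 - 1*1968 = -25469 - 1968 = -27437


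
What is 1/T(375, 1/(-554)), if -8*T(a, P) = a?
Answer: -8/375 ≈ -0.021333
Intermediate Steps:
T(a, P) = -a/8
1/T(375, 1/(-554)) = 1/(-1/8*375) = 1/(-375/8) = -8/375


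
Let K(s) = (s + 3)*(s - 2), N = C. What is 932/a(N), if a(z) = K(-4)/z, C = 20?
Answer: 9320/3 ≈ 3106.7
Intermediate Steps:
N = 20
K(s) = (-2 + s)*(3 + s) (K(s) = (3 + s)*(-2 + s) = (-2 + s)*(3 + s))
a(z) = 6/z (a(z) = (-6 - 4 + (-4)**2)/z = (-6 - 4 + 16)/z = 6/z)
932/a(N) = 932/((6/20)) = 932/((6*(1/20))) = 932/(3/10) = 932*(10/3) = 9320/3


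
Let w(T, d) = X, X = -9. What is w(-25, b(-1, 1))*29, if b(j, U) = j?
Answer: -261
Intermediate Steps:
w(T, d) = -9
w(-25, b(-1, 1))*29 = -9*29 = -261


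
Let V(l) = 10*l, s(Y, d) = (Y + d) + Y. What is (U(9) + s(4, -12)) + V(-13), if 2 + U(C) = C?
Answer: -127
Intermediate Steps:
s(Y, d) = d + 2*Y
U(C) = -2 + C
(U(9) + s(4, -12)) + V(-13) = ((-2 + 9) + (-12 + 2*4)) + 10*(-13) = (7 + (-12 + 8)) - 130 = (7 - 4) - 130 = 3 - 130 = -127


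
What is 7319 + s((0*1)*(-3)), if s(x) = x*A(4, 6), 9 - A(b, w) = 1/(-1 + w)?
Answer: 7319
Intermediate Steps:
A(b, w) = 9 - 1/(-1 + w)
s(x) = 44*x/5 (s(x) = x*((-10 + 9*6)/(-1 + 6)) = x*((-10 + 54)/5) = x*((⅕)*44) = x*(44/5) = 44*x/5)
7319 + s((0*1)*(-3)) = 7319 + 44*((0*1)*(-3))/5 = 7319 + 44*(0*(-3))/5 = 7319 + (44/5)*0 = 7319 + 0 = 7319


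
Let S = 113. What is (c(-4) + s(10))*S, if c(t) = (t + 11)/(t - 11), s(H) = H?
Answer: 16159/15 ≈ 1077.3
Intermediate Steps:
c(t) = (11 + t)/(-11 + t)
(c(-4) + s(10))*S = ((11 - 4)/(-11 - 4) + 10)*113 = (7/(-15) + 10)*113 = (-1/15*7 + 10)*113 = (-7/15 + 10)*113 = (143/15)*113 = 16159/15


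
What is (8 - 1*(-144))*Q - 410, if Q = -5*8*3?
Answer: -18650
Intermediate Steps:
Q = -120 (Q = -40*3 = -120)
(8 - 1*(-144))*Q - 410 = (8 - 1*(-144))*(-120) - 410 = (8 + 144)*(-120) - 410 = 152*(-120) - 410 = -18240 - 410 = -18650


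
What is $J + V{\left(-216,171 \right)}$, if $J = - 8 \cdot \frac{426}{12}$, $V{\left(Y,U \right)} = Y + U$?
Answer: $-329$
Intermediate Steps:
$V{\left(Y,U \right)} = U + Y$
$J = -284$ ($J = - 8 \cdot 426 \cdot \frac{1}{12} = \left(-8\right) \frac{71}{2} = -284$)
$J + V{\left(-216,171 \right)} = -284 + \left(171 - 216\right) = -284 - 45 = -329$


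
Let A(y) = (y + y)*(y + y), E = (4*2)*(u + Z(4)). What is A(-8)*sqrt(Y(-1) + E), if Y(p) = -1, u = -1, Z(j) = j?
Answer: 256*sqrt(23) ≈ 1227.7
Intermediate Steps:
E = 24 (E = (4*2)*(-1 + 4) = 8*3 = 24)
A(y) = 4*y**2 (A(y) = (2*y)*(2*y) = 4*y**2)
A(-8)*sqrt(Y(-1) + E) = (4*(-8)**2)*sqrt(-1 + 24) = (4*64)*sqrt(23) = 256*sqrt(23)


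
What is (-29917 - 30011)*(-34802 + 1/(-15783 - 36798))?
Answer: 36554561084888/17527 ≈ 2.0856e+9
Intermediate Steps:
(-29917 - 30011)*(-34802 + 1/(-15783 - 36798)) = -59928*(-34802 + 1/(-52581)) = -59928*(-34802 - 1/52581) = -59928*(-1829923963/52581) = 36554561084888/17527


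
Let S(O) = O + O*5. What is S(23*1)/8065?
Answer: 138/8065 ≈ 0.017111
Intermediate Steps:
S(O) = 6*O (S(O) = O + 5*O = 6*O)
S(23*1)/8065 = (6*(23*1))/8065 = (6*23)*(1/8065) = 138*(1/8065) = 138/8065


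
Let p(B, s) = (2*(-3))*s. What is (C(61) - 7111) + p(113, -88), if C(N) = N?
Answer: -6522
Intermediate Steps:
p(B, s) = -6*s
(C(61) - 7111) + p(113, -88) = (61 - 7111) - 6*(-88) = -7050 + 528 = -6522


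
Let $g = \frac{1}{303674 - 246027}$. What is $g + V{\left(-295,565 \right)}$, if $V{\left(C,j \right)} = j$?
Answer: $\frac{32570556}{57647} \approx 565.0$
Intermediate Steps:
$g = \frac{1}{57647} \approx 1.7347 \cdot 10^{-5}$
$g + V{\left(-295,565 \right)} = \frac{1}{57647} + 565 = \frac{32570556}{57647}$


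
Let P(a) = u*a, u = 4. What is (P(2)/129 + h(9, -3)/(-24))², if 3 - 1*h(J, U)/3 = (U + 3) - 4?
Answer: 703921/1065024 ≈ 0.66094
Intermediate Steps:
P(a) = 4*a
h(J, U) = 12 - 3*U (h(J, U) = 9 - 3*((U + 3) - 4) = 9 - 3*((3 + U) - 4) = 9 - 3*(-1 + U) = 9 + (3 - 3*U) = 12 - 3*U)
(P(2)/129 + h(9, -3)/(-24))² = ((4*2)/129 + (12 - 3*(-3))/(-24))² = (8*(1/129) + (12 + 9)*(-1/24))² = (8/129 + 21*(-1/24))² = (8/129 - 7/8)² = (-839/1032)² = 703921/1065024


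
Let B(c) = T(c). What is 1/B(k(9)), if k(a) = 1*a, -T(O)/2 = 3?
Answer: -1/6 ≈ -0.16667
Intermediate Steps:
T(O) = -6 (T(O) = -2*3 = -6)
k(a) = a
B(c) = -6
1/B(k(9)) = 1/(-6) = -1/6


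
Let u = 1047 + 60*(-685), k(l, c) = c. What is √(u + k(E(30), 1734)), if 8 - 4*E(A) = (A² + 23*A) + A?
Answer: I*√38319 ≈ 195.75*I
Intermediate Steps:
E(A) = 2 - 6*A - A²/4 (E(A) = 2 - ((A² + 23*A) + A)/4 = 2 - (A² + 24*A)/4 = 2 + (-6*A - A²/4) = 2 - 6*A - A²/4)
u = -40053 (u = 1047 - 41100 = -40053)
√(u + k(E(30), 1734)) = √(-40053 + 1734) = √(-38319) = I*√38319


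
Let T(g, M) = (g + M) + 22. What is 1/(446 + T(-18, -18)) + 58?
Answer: 25057/432 ≈ 58.002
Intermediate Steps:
T(g, M) = 22 + M + g (T(g, M) = (M + g) + 22 = 22 + M + g)
1/(446 + T(-18, -18)) + 58 = 1/(446 + (22 - 18 - 18)) + 58 = 1/(446 - 14) + 58 = 1/432 + 58 = 25057/432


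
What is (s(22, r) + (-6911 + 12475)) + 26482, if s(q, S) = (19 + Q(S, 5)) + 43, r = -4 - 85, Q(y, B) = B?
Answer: 32113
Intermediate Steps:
r = -89
s(q, S) = 67 (s(q, S) = (19 + 5) + 43 = 24 + 43 = 67)
(s(22, r) + (-6911 + 12475)) + 26482 = (67 + (-6911 + 12475)) + 26482 = (67 + 5564) + 26482 = 5631 + 26482 = 32113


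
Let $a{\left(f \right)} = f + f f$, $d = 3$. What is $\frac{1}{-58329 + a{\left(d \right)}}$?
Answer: $- \frac{1}{58317} \approx -1.7148 \cdot 10^{-5}$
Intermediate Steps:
$a{\left(f \right)} = f + f^{2}$
$\frac{1}{-58329 + a{\left(d \right)}} = \frac{1}{-58329 + 3 \left(1 + 3\right)} = \frac{1}{-58329 + 3 \cdot 4} = \frac{1}{-58329 + 12} = \frac{1}{-58317} = - \frac{1}{58317}$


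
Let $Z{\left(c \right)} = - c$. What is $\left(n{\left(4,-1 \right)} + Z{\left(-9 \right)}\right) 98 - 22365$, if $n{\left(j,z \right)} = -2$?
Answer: $-21679$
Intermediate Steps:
$\left(n{\left(4,-1 \right)} + Z{\left(-9 \right)}\right) 98 - 22365 = \left(-2 - -9\right) 98 - 22365 = \left(-2 + 9\right) 98 - 22365 = 7 \cdot 98 - 22365 = 686 - 22365 = -21679$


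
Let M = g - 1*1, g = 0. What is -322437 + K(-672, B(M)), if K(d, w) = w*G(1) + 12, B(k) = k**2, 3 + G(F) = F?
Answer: -322427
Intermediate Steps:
G(F) = -3 + F
M = -1 (M = 0 - 1*1 = 0 - 1 = -1)
K(d, w) = 12 - 2*w (K(d, w) = w*(-3 + 1) + 12 = w*(-2) + 12 = -2*w + 12 = 12 - 2*w)
-322437 + K(-672, B(M)) = -322437 + (12 - 2*(-1)**2) = -322437 + (12 - 2*1) = -322437 + (12 - 2) = -322437 + 10 = -322427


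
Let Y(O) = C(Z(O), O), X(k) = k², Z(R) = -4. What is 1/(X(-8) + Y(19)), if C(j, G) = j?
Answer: 1/60 ≈ 0.016667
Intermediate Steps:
Y(O) = -4
1/(X(-8) + Y(19)) = 1/((-8)² - 4) = 1/(64 - 4) = 1/60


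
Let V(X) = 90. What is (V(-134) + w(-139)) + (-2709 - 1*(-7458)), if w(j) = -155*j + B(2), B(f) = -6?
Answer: 26378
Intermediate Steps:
w(j) = -6 - 155*j (w(j) = -155*j - 6 = -6 - 155*j)
(V(-134) + w(-139)) + (-2709 - 1*(-7458)) = (90 + (-6 - 155*(-139))) + (-2709 - 1*(-7458)) = (90 + (-6 + 21545)) + (-2709 + 7458) = (90 + 21539) + 4749 = 21629 + 4749 = 26378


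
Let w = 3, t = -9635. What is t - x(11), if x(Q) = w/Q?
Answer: -105988/11 ≈ -9635.3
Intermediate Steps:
x(Q) = 3/Q
t - x(11) = -9635 - 3/11 = -105988/11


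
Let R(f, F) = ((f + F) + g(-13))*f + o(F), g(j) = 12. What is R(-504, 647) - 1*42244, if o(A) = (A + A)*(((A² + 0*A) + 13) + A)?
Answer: 542413722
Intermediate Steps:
o(A) = 2*A*(13 + A + A²) (o(A) = (2*A)*(((A² + 0) + 13) + A) = (2*A)*((A² + 13) + A) = (2*A)*((13 + A²) + A) = (2*A)*(13 + A + A²) = 2*A*(13 + A + A²))
R(f, F) = f*(12 + F + f) + 2*F*(13 + F + F²) (R(f, F) = ((f + F) + 12)*f + 2*F*(13 + F + F²) = ((F + f) + 12)*f + 2*F*(13 + F + F²) = (12 + F + f)*f + 2*F*(13 + F + F²) = f*(12 + F + f) + 2*F*(13 + F + F²))
R(-504, 647) - 1*42244 = ((-504)² + 12*(-504) + 647*(-504) + 2*647*(13 + 647 + 647²)) - 1*42244 = (254016 - 6048 - 326088 + 2*647*(13 + 647 + 418609)) - 42244 = (254016 - 6048 - 326088 + 2*647*419269) - 42244 = (254016 - 6048 - 326088 + 542534086) - 42244 = 542455966 - 42244 = 542413722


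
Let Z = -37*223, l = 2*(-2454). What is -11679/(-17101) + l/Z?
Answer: 180295137/141100351 ≈ 1.2778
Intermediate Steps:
l = -4908
Z = -8251
-11679/(-17101) + l/Z = -11679/(-17101) - 4908/(-8251) = -11679*(-1/17101) - 4908*(-1/8251) = 11679/17101 + 4908/8251 = 180295137/141100351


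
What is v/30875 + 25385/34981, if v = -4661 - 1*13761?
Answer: 139341893/1080038375 ≈ 0.12902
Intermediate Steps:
v = -18422 (v = -4661 - 13761 = -18422)
v/30875 + 25385/34981 = -18422/30875 + 25385/34981 = 139341893/1080038375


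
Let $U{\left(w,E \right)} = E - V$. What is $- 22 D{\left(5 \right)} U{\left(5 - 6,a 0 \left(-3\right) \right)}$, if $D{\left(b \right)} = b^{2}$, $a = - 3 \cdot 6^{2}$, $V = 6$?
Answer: $3300$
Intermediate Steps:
$a = -108$ ($a = \left(-3\right) 36 = -108$)
$U{\left(w,E \right)} = -6 + E$ ($U{\left(w,E \right)} = E - 6 = -6 + E$)
$- 22 D{\left(5 \right)} U{\left(5 - 6,a 0 \left(-3\right) \right)} = - 22 \cdot 5^{2} \left(-6 + \left(-108\right) 0 \left(-3\right)\right) = \left(-22\right) 25 \left(-6 + 0 \left(-3\right)\right) = - 550 \left(-6 + 0\right) = \left(-550\right) \left(-6\right) = 3300$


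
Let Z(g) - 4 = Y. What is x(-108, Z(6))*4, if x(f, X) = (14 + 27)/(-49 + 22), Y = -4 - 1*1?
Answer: -164/27 ≈ -6.0741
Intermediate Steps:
Y = -5 (Y = -4 - 1 = -5)
Z(g) = -1 (Z(g) = 4 - 5 = -1)
x(f, X) = -41/27 (x(f, X) = 41/(-27) = 41*(-1/27) = -41/27)
x(-108, Z(6))*4 = -41/27*4 = -164/27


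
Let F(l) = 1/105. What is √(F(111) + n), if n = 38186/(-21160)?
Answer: I*√41877885/4830 ≈ 1.3398*I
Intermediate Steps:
n = -19093/10580 (n = 38186*(-1/21160) = -19093/10580 ≈ -1.8046)
F(l) = 1/105
√(F(111) + n) = √(1/105 - 19093/10580) = √(-398837/222180) = I*√41877885/4830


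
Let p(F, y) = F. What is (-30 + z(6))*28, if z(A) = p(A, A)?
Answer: -672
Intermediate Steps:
z(A) = A
(-30 + z(6))*28 = (-30 + 6)*28 = -24*28 = -672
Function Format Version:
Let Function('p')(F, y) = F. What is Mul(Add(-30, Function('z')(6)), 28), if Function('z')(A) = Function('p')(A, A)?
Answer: -672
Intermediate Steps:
Function('z')(A) = A
Mul(Add(-30, Function('z')(6)), 28) = Mul(Add(-30, 6), 28) = Mul(-24, 28) = -672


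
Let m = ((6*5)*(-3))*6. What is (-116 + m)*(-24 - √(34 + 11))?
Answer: 15744 + 1968*√5 ≈ 20145.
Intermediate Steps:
m = -540 (m = (30*(-3))*6 = -90*6 = -540)
(-116 + m)*(-24 - √(34 + 11)) = (-116 - 540)*(-24 - √(34 + 11)) = -656*(-24 - √45) = -656*(-24 - 3*√5) = 15744 + 1968*√5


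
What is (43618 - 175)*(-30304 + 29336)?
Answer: -42052824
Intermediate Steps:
(43618 - 175)*(-30304 + 29336) = 43443*(-968) = -42052824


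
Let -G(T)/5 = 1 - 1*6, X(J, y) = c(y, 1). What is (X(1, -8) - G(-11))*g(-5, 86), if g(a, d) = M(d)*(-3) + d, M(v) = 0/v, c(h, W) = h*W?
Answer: -2838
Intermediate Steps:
c(h, W) = W*h
M(v) = 0
X(J, y) = y (X(J, y) = 1*y = y)
G(T) = 25 (G(T) = -5*(1 - 1*6) = -5*(1 - 6) = -5*(-5) = 25)
g(a, d) = d (g(a, d) = 0*(-3) + d = 0 + d = d)
(X(1, -8) - G(-11))*g(-5, 86) = (-8 - 1*25)*86 = (-8 - 25)*86 = -33*86 = -2838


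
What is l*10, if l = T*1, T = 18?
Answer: 180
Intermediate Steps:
l = 18 (l = 18*1 = 18)
l*10 = 18*10 = 180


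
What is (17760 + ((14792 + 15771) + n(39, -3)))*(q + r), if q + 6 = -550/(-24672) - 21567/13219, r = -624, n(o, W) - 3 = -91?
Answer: -4968024273439645/163069584 ≈ -3.0466e+7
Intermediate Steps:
n(o, W) = -88 (n(o, W) = 3 - 91 = -88)
q = -1240832791/163069584 (q = -6 + (-550/(-24672) - 21567/13219) = -6 + (-550*(-1/24672) - 21567*1/13219) = -6 + (275/12336 - 21567/13219) = -6 - 262415287/163069584 = -1240832791/163069584 ≈ -7.6092)
(17760 + ((14792 + 15771) + n(39, -3)))*(q + r) = (17760 + ((14792 + 15771) - 88))*(-1240832791/163069584 - 624) = (17760 + (30563 - 88))*(-102996253207/163069584) = (17760 + 30475)*(-102996253207/163069584) = 48235*(-102996253207/163069584) = -4968024273439645/163069584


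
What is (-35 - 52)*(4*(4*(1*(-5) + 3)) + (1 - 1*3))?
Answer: 2958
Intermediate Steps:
(-35 - 52)*(4*(4*(1*(-5) + 3)) + (1 - 1*3)) = -87*(4*(4*(-5 + 3)) + (1 - 3)) = -87*(4*(4*(-2)) - 2) = -87*(4*(-8) - 2) = -87*(-32 - 2) = -87*(-34) = 2958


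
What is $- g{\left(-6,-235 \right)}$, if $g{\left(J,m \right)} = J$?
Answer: $6$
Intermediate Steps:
$- g{\left(-6,-235 \right)} = \left(-1\right) \left(-6\right) = 6$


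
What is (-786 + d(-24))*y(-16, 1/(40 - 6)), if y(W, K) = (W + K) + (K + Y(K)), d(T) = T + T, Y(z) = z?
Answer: 225597/17 ≈ 13270.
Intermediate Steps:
d(T) = 2*T
y(W, K) = W + 3*K (y(W, K) = (W + K) + (K + K) = (K + W) + 2*K = W + 3*K)
(-786 + d(-24))*y(-16, 1/(40 - 6)) = (-786 + 2*(-24))*(-16 + 3/(40 - 6)) = (-786 - 48)*(-16 + 3/34) = -834*(-16 + 3*(1/34)) = -834*(-16 + 3/34) = -834*(-541/34) = 225597/17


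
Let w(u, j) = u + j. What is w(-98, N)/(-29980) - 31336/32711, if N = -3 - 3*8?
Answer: -187072881/196135156 ≈ -0.95380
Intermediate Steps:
N = -27 (N = -3 - 24 = -27)
w(u, j) = j + u
w(-98, N)/(-29980) - 31336/32711 = (-27 - 98)/(-29980) - 31336/32711 = -125*(-1/29980) - 31336*1/32711 = 25/5996 - 31336/32711 = -187072881/196135156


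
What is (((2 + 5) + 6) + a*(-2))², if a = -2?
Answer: 289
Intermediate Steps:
(((2 + 5) + 6) + a*(-2))² = (((2 + 5) + 6) - 2*(-2))² = ((7 + 6) + 4)² = (13 + 4)² = 17² = 289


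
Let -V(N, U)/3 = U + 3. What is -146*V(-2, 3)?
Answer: 2628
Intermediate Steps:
V(N, U) = -9 - 3*U (V(N, U) = -3*(U + 3) = -3*(3 + U) = -9 - 3*U)
-146*V(-2, 3) = -146*(-9 - 3*3) = -146*(-9 - 9) = -146*(-18) = 2628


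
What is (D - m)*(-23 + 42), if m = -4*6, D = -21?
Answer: 57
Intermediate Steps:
m = -24
(D - m)*(-23 + 42) = (-21 - 1*(-24))*(-23 + 42) = (-21 + 24)*19 = 3*19 = 57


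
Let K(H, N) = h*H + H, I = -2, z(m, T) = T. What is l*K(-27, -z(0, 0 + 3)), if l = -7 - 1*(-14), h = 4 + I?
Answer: -567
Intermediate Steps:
h = 2 (h = 4 - 2 = 2)
K(H, N) = 3*H (K(H, N) = 2*H + H = 3*H)
l = 7 (l = -7 + 14 = 7)
l*K(-27, -z(0, 0 + 3)) = 7*(3*(-27)) = 7*(-81) = -567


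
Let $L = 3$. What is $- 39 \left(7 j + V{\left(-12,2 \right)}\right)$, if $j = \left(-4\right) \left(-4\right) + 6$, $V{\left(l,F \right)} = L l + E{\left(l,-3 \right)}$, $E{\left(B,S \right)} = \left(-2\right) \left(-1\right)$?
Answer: $-4680$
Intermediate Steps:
$E{\left(B,S \right)} = 2$
$V{\left(l,F \right)} = 2 + 3 l$ ($V{\left(l,F \right)} = 3 l + 2 = 2 + 3 l$)
$j = 22$ ($j = 16 + 6 = 22$)
$- 39 \left(7 j + V{\left(-12,2 \right)}\right) = - 39 \left(7 \cdot 22 + \left(2 + 3 \left(-12\right)\right)\right) = - 39 \left(154 + \left(2 - 36\right)\right) = - 39 \left(154 - 34\right) = \left(-39\right) 120 = -4680$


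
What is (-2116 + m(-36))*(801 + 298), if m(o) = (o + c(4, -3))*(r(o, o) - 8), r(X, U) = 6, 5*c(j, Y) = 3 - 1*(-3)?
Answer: -11244968/5 ≈ -2.2490e+6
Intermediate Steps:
c(j, Y) = 6/5 (c(j, Y) = (3 - 1*(-3))/5 = (3 + 3)/5 = (1/5)*6 = 6/5)
m(o) = -12/5 - 2*o (m(o) = (o + 6/5)*(6 - 8) = (6/5 + o)*(-2) = -12/5 - 2*o)
(-2116 + m(-36))*(801 + 298) = (-2116 + (-12/5 - 2*(-36)))*(801 + 298) = (-2116 + (-12/5 + 72))*1099 = (-2116 + 348/5)*1099 = -10232/5*1099 = -11244968/5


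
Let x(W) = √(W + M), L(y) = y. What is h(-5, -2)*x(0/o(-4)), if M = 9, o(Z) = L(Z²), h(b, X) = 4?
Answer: 12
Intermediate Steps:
o(Z) = Z²
x(W) = √(9 + W) (x(W) = √(W + 9) = √(9 + W))
h(-5, -2)*x(0/o(-4)) = 4*√(9 + 0/((-4)²)) = 4*√(9 + 0/16) = 4*√(9 + 0*(1/16)) = 4*√(9 + 0) = 4*√9 = 4*3 = 12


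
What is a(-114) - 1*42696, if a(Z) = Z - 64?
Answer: -42874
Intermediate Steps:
a(Z) = -64 + Z
a(-114) - 1*42696 = (-64 - 114) - 1*42696 = -178 - 42696 = -42874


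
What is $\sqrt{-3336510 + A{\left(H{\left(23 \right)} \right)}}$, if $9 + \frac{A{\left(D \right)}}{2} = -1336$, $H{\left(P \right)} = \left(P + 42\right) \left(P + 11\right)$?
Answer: $40 i \sqrt{2087} \approx 1827.3 i$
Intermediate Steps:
$H{\left(P \right)} = \left(11 + P\right) \left(42 + P\right)$ ($H{\left(P \right)} = \left(42 + P\right) \left(11 + P\right) = \left(11 + P\right) \left(42 + P\right)$)
$A{\left(D \right)} = -2690$ ($A{\left(D \right)} = -18 + 2 \left(-1336\right) = -18 - 2672 = -2690$)
$\sqrt{-3336510 + A{\left(H{\left(23 \right)} \right)}} = \sqrt{-3336510 - 2690} = \sqrt{-3339200} = 40 i \sqrt{2087}$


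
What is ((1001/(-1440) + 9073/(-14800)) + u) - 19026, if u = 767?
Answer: -4864546099/266400 ≈ -18260.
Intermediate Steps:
((1001/(-1440) + 9073/(-14800)) + u) - 19026 = ((1001/(-1440) + 9073/(-14800)) + 767) - 19026 = ((1001*(-1/1440) + 9073*(-1/14800)) + 767) - 19026 = ((-1001/1440 - 9073/14800) + 767) - 19026 = (-348499/266400 + 767) - 19026 = 203980301/266400 - 19026 = -4864546099/266400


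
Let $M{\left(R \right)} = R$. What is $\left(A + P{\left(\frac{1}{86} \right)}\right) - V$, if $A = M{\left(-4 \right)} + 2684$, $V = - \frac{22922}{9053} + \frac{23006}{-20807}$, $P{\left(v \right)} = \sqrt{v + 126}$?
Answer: $\frac{505505477652}{188365771} + \frac{\sqrt{931982}}{86} \approx 2694.9$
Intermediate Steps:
$P{\left(v \right)} = \sqrt{126 + v}$
$V = - \frac{685211372}{188365771}$ ($V = \left(-22922\right) \frac{1}{9053} + 23006 \left(- \frac{1}{20807}\right) = - \frac{22922}{9053} - \frac{23006}{20807} = - \frac{685211372}{188365771} \approx -3.6377$)
$A = 2680$ ($A = -4 + 2684 = 2680$)
$\left(A + P{\left(\frac{1}{86} \right)}\right) - V = \left(2680 + \sqrt{126 + \frac{1}{86}}\right) - - \frac{685211372}{188365771} = \left(2680 + \sqrt{126 + \frac{1}{86}}\right) + \frac{685211372}{188365771} = \left(2680 + \sqrt{\frac{10837}{86}}\right) + \frac{685211372}{188365771} = \left(2680 + \frac{\sqrt{931982}}{86}\right) + \frac{685211372}{188365771} = \frac{505505477652}{188365771} + \frac{\sqrt{931982}}{86}$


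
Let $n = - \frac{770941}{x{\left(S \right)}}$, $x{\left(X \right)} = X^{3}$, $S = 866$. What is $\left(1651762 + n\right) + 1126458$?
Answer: $\frac{1804348027934179}{649461896} \approx 2.7782 \cdot 10^{6}$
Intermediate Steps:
$n = - \frac{770941}{649461896}$ ($n = - \frac{770941}{866^{3}} = - \frac{770941}{649461896} \approx -0.001187$)
$\left(1651762 + n\right) + 1126458 = \left(1651762 - \frac{770941}{649461896}\right) + 1126458 = \frac{1072756479489811}{649461896} + 1126458 = \frac{1804348027934179}{649461896}$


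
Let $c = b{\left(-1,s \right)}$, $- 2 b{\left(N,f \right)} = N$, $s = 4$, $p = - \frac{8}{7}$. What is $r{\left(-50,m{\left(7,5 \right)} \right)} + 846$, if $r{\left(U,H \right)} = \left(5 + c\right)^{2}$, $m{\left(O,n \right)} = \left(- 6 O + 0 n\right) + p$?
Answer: $\frac{3505}{4} \approx 876.25$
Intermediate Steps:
$p = - \frac{8}{7}$ ($p = \left(-8\right) \frac{1}{7} = - \frac{8}{7} \approx -1.1429$)
$b{\left(N,f \right)} = - \frac{N}{2}$
$c = \frac{1}{2}$ ($c = \left(- \frac{1}{2}\right) \left(-1\right) = \frac{1}{2} \approx 0.5$)
$m{\left(O,n \right)} = - \frac{8}{7} - 6 O$ ($m{\left(O,n \right)} = \left(- 6 O + 0 n\right) - \frac{8}{7} = \left(- 6 O + 0\right) - \frac{8}{7} = - 6 O - \frac{8}{7} = - \frac{8}{7} - 6 O$)
$r{\left(U,H \right)} = \frac{121}{4}$ ($r{\left(U,H \right)} = \left(5 + \frac{1}{2}\right)^{2} = \left(\frac{11}{2}\right)^{2} = \frac{121}{4}$)
$r{\left(-50,m{\left(7,5 \right)} \right)} + 846 = \frac{121}{4} + 846 = \frac{3505}{4}$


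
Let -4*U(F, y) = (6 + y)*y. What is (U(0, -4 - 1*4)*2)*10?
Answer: -80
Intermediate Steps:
U(F, y) = -y*(6 + y)/4 (U(F, y) = -(6 + y)*y/4 = -y*(6 + y)/4)
(U(0, -4 - 1*4)*2)*10 = (-(-4 - 1*4)*(6 + (-4 - 1*4))/4*2)*10 = (-(-4 - 4)*(6 + (-4 - 4))/4*2)*10 = (-1/4*(-8)*(6 - 8)*2)*10 = (-1/4*(-8)*(-2)*2)*10 = -4*2*10 = -8*10 = -80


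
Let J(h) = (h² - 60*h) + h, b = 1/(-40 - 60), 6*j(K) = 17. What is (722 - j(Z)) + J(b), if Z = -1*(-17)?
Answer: 21592703/30000 ≈ 719.76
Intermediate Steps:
Z = 17
j(K) = 17/6 (j(K) = (⅙)*17 = 17/6)
b = -1/100 (b = 1/(-100) = -1/100 ≈ -0.010000)
J(h) = h² - 59*h
(722 - j(Z)) + J(b) = (722 - 1*17/6) - (-59 - 1/100)/100 = (722 - 17/6) - 1/100*(-5901/100) = 4315/6 + 5901/10000 = 21592703/30000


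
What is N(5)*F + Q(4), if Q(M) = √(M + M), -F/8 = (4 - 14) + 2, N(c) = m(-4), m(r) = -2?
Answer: -128 + 2*√2 ≈ -125.17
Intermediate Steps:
N(c) = -2
F = 64 (F = -8*((4 - 14) + 2) = -8*(-10 + 2) = -8*(-8) = 64)
Q(M) = √2*√M (Q(M) = √(2*M) = √2*√M)
N(5)*F + Q(4) = -2*64 + √2*√4 = -128 + √2*2 = -128 + 2*√2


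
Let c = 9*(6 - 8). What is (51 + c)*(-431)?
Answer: -14223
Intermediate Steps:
c = -18 (c = 9*(-2) = -18)
(51 + c)*(-431) = (51 - 18)*(-431) = 33*(-431) = -14223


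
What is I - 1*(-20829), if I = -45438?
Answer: -24609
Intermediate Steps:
I - 1*(-20829) = -45438 - 1*(-20829) = -45438 + 20829 = -24609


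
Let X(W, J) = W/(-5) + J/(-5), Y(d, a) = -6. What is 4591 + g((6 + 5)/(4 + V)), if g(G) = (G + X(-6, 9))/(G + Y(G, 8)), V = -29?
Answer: 739177/161 ≈ 4591.2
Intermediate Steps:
X(W, J) = -J/5 - W/5 (X(W, J) = W*(-⅕) + J*(-⅕) = -W/5 - J/5 = -J/5 - W/5)
g(G) = (-⅗ + G)/(-6 + G) (g(G) = (G + (-⅕*9 - ⅕*(-6)))/(G - 6) = (G + (-9/5 + 6/5))/(-6 + G) = (G - ⅗)/(-6 + G) = (-⅗ + G)/(-6 + G))
4591 + g((6 + 5)/(4 + V)) = 4591 + (-⅗ + (6 + 5)/(4 - 29))/(-6 + (6 + 5)/(4 - 29)) = 4591 + (-⅗ + 11/(-25))/(-6 + 11/(-25)) = 4591 + (-⅗ + 11*(-1/25))/(-6 + 11*(-1/25)) = 4591 + (-⅗ - 11/25)/(-6 - 11/25) = 4591 - 26/25/(-161/25) = 4591 - 25/161*(-26/25) = 4591 + 26/161 = 739177/161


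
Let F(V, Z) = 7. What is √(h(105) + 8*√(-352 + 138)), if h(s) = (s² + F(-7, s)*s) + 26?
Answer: √(11786 + 8*I*√214) ≈ 108.56 + 0.539*I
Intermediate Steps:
h(s) = 26 + s² + 7*s (h(s) = (s² + 7*s) + 26 = 26 + s² + 7*s)
√(h(105) + 8*√(-352 + 138)) = √((26 + 105² + 7*105) + 8*√(-352 + 138)) = √((26 + 11025 + 735) + 8*√(-214)) = √(11786 + 8*(I*√214)) = √(11786 + 8*I*√214)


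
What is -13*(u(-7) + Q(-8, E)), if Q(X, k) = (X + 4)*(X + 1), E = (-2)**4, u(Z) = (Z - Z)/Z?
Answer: -364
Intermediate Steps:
u(Z) = 0 (u(Z) = 0/Z = 0)
E = 16
Q(X, k) = (1 + X)*(4 + X) (Q(X, k) = (4 + X)*(1 + X) = (1 + X)*(4 + X))
-13*(u(-7) + Q(-8, E)) = -13*(0 + (4 + (-8)**2 + 5*(-8))) = -13*(0 + (4 + 64 - 40)) = -13*(0 + 28) = -13*28 = -364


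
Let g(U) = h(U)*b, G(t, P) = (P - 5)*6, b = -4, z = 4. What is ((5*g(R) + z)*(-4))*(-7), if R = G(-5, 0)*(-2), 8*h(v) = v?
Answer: -4088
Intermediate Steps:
h(v) = v/8
G(t, P) = -30 + 6*P (G(t, P) = (-5 + P)*6 = -30 + 6*P)
R = 60 (R = (-30 + 6*0)*(-2) = (-30 + 0)*(-2) = -30*(-2) = 60)
g(U) = -U/2 (g(U) = (U/8)*(-4) = -U/2)
((5*g(R) + z)*(-4))*(-7) = ((5*(-½*60) + 4)*(-4))*(-7) = ((5*(-30) + 4)*(-4))*(-7) = ((-150 + 4)*(-4))*(-7) = -146*(-4)*(-7) = 584*(-7) = -4088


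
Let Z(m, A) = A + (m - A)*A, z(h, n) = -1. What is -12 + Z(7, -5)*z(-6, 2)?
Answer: 53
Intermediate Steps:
Z(m, A) = A + A*(m - A)
-12 + Z(7, -5)*z(-6, 2) = -12 - 5*(1 + 7 - 1*(-5))*(-1) = -12 - 5*(1 + 7 + 5)*(-1) = -12 - 5*13*(-1) = -12 - 65*(-1) = -12 + 65 = 53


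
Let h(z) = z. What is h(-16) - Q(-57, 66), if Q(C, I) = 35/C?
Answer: -877/57 ≈ -15.386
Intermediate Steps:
h(-16) - Q(-57, 66) = -16 - 35/(-57) = -16 - 35*(-1)/57 = -16 - 1*(-35/57) = -16 + 35/57 = -877/57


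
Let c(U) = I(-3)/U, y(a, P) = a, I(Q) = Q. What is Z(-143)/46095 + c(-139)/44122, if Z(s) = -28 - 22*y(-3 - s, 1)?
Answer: -907671199/13461842810 ≈ -0.067425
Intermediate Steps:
Z(s) = 38 + 22*s (Z(s) = -28 - 22*(-3 - s) = -28 + (66 + 22*s) = 38 + 22*s)
c(U) = -3/U
Z(-143)/46095 + c(-139)/44122 = (38 + 22*(-143))/46095 - 3/(-139)/44122 = (38 - 3146)*(1/46095) - 3*(-1/139)*(1/44122) = -3108*1/46095 + (3/139)*(1/44122) = -148/2195 + 3/6132958 = -907671199/13461842810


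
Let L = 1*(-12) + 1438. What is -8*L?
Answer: -11408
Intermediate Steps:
L = 1426 (L = -12 + 1438 = 1426)
-8*L = -8*1426 = -11408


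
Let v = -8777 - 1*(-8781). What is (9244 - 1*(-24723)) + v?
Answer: 33971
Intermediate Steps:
v = 4 (v = -8777 + 8781 = 4)
(9244 - 1*(-24723)) + v = (9244 - 1*(-24723)) + 4 = (9244 + 24723) + 4 = 33967 + 4 = 33971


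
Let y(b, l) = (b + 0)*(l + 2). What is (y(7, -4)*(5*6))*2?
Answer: -840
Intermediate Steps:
y(b, l) = b*(2 + l)
(y(7, -4)*(5*6))*2 = ((7*(2 - 4))*(5*6))*2 = ((7*(-2))*30)*2 = -14*30*2 = -420*2 = -840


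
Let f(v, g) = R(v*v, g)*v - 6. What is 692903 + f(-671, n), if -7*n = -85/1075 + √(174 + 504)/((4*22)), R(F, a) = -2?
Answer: 694239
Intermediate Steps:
n = 17/1505 - √678/616 (n = -(-85/1075 + √(174 + 504)/((4*22)))/7 = -(-85*1/1075 + √678/88)/7 = -(-17/215 + √678*(1/88))/7 = -(-17/215 + √678/88)/7 = 17/1505 - √678/616 ≈ -0.030975)
f(v, g) = -6 - 2*v (f(v, g) = -2*v - 6 = -6 - 2*v)
692903 + f(-671, n) = 692903 + (-6 - 2*(-671)) = 692903 + (-6 + 1342) = 692903 + 1336 = 694239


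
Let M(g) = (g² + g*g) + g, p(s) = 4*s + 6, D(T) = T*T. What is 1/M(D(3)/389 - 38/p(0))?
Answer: 1361889/99863204 ≈ 0.013638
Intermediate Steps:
D(T) = T²
p(s) = 6 + 4*s
M(g) = g + 2*g² (M(g) = (g² + g²) + g = 2*g² + g = g + 2*g²)
1/M(D(3)/389 - 38/p(0)) = 1/((3²/389 - 38/(6 + 4*0))*(1 + 2*(3²/389 - 38/(6 + 4*0)))) = 1/((9*(1/389) - 38/(6 + 0))*(1 + 2*(9*(1/389) - 38/(6 + 0)))) = 1/((9/389 - 38/6)*(1 + 2*(9/389 - 38/6))) = 1/((9/389 - 38*⅙)*(1 + 2*(9/389 - 38*⅙))) = 1/((9/389 - 19/3)*(1 + 2*(9/389 - 19/3))) = 1/(-7364*(1 + 2*(-7364/1167))/1167) = 1/(-7364*(1 - 14728/1167)/1167) = 1/(-7364/1167*(-13561/1167)) = 1/(99863204/1361889) = 1361889/99863204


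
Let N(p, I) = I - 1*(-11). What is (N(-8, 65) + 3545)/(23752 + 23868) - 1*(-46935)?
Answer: 2235048321/47620 ≈ 46935.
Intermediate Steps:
N(p, I) = 11 + I (N(p, I) = I + 11 = 11 + I)
(N(-8, 65) + 3545)/(23752 + 23868) - 1*(-46935) = ((11 + 65) + 3545)/(23752 + 23868) - 1*(-46935) = (76 + 3545)/47620 + 46935 = 3621*(1/47620) + 46935 = 3621/47620 + 46935 = 2235048321/47620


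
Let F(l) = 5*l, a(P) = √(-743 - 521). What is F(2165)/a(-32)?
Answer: -10825*I*√79/316 ≈ -304.48*I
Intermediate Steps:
a(P) = 4*I*√79 (a(P) = √(-1264) = 4*I*√79)
F(2165)/a(-32) = (5*2165)/((4*I*√79)) = 10825*(-I*√79/316) = -10825*I*√79/316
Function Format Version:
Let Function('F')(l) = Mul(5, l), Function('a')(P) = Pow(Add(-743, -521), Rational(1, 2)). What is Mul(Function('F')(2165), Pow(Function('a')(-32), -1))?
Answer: Mul(Rational(-10825, 316), I, Pow(79, Rational(1, 2))) ≈ Mul(-304.48, I)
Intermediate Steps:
Function('a')(P) = Mul(4, I, Pow(79, Rational(1, 2))) (Function('a')(P) = Pow(-1264, Rational(1, 2)) = Mul(4, I, Pow(79, Rational(1, 2))))
Mul(Function('F')(2165), Pow(Function('a')(-32), -1)) = Mul(Mul(5, 2165), Pow(Mul(4, I, Pow(79, Rational(1, 2))), -1)) = Mul(10825, Mul(Rational(-1, 316), I, Pow(79, Rational(1, 2)))) = Mul(Rational(-10825, 316), I, Pow(79, Rational(1, 2)))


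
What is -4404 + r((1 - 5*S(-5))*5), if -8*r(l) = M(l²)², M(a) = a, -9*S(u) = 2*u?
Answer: -1997257777/52488 ≈ -38052.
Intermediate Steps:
S(u) = -2*u/9
r(l) = -l⁴/8
-4404 + r((1 - 5*S(-5))*5) = -4404 - 625*(1 - (-10)*(-5)/9)⁴/8 = -4404 - 625*(1 - 5*10/9)⁴/8 = -4404 - 625*(1 - 50/9)⁴/8 = -4404 - (-41/9*5)⁴/8 = -4404 - (-205/9)⁴/8 = -4404 - ⅛*1766100625/6561 = -4404 - 1766100625/52488 = -1997257777/52488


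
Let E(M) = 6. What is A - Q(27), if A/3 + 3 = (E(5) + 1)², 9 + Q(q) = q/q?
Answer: 146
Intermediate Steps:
Q(q) = -8 (Q(q) = -9 + q/q = -9 + 1 = -8)
A = 138 (A = -9 + 3*(6 + 1)² = -9 + 3*7² = -9 + 3*49 = -9 + 147 = 138)
A - Q(27) = 138 - 1*(-8) = 138 + 8 = 146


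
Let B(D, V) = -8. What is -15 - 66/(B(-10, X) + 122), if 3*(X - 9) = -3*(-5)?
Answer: -296/19 ≈ -15.579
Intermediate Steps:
X = 14 (X = 9 + (-3*(-5))/3 = 9 + (⅓)*15 = 9 + 5 = 14)
-15 - 66/(B(-10, X) + 122) = -15 - 66/(-8 + 122) = -15 - 66/114 = -15 + (1/114)*(-66) = -15 - 11/19 = -296/19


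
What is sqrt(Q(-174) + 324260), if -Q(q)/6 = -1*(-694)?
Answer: 4*sqrt(20006) ≈ 565.77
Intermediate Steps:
Q(q) = -4164 (Q(q) = -(-6)*(-694) = -6*694 = -4164)
sqrt(Q(-174) + 324260) = sqrt(-4164 + 324260) = sqrt(320096) = 4*sqrt(20006)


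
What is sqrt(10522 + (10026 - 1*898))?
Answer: 5*sqrt(786) ≈ 140.18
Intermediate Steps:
sqrt(10522 + (10026 - 1*898)) = sqrt(10522 + (10026 - 898)) = sqrt(10522 + 9128) = sqrt(19650) = 5*sqrt(786)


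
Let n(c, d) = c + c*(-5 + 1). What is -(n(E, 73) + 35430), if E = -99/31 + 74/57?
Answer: -20871619/589 ≈ -35436.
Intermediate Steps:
E = -3349/1767 (E = -99*1/31 + 74*(1/57) = -99/31 + 74/57 = -3349/1767 ≈ -1.8953)
n(c, d) = -3*c (n(c, d) = c + c*(-4) = c - 4*c = -3*c)
-(n(E, 73) + 35430) = -(-3*(-3349/1767) + 35430) = -(3349/589 + 35430) = -1*20871619/589 = -20871619/589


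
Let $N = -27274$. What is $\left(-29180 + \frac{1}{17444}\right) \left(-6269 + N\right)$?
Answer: $\frac{17073920971017}{17444} \approx 9.7878 \cdot 10^{8}$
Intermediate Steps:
$\left(-29180 + \frac{1}{17444}\right) \left(-6269 + N\right) = \left(-29180 + \frac{1}{17444}\right) \left(-6269 - 27274\right) = \left(-29180 + \frac{1}{17444}\right) \left(-33543\right) = \left(- \frac{509015919}{17444}\right) \left(-33543\right) = \frac{17073920971017}{17444}$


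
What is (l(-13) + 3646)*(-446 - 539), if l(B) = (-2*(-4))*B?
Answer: -3488870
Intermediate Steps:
l(B) = 8*B
(l(-13) + 3646)*(-446 - 539) = (8*(-13) + 3646)*(-446 - 539) = (-104 + 3646)*(-985) = 3542*(-985) = -3488870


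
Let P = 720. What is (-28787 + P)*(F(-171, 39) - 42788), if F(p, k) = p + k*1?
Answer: 1204635640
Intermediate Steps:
F(p, k) = k + p (F(p, k) = p + k = k + p)
(-28787 + P)*(F(-171, 39) - 42788) = (-28787 + 720)*((39 - 171) - 42788) = -28067*(-132 - 42788) = -28067*(-42920) = 1204635640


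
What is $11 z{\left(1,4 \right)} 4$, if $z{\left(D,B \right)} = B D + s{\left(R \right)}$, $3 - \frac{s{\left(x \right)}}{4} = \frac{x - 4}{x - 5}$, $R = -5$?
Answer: $\frac{2728}{5} \approx 545.6$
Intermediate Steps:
$s{\left(x \right)} = 12 - \frac{4 \left(-4 + x\right)}{-5 + x}$ ($s{\left(x \right)} = 12 - 4 \frac{x - 4}{x - 5} = 12 - 4 \frac{-4 + x}{-5 + x} = 12 - \frac{4 \left(-4 + x\right)}{-5 + x}$)
$z{\left(D,B \right)} = \frac{42}{5} + B D$ ($z{\left(D,B \right)} = B D + \frac{4 \left(-11 + 2 \left(-5\right)\right)}{-5 - 5} = B D + \frac{4 \left(-11 - 10\right)}{-10} = B D + 4 \left(- \frac{1}{10}\right) \left(-21\right) = B D + \frac{42}{5} = \frac{42}{5} + B D$)
$11 z{\left(1,4 \right)} 4 = 11 \left(\frac{42}{5} + 4 \cdot 1\right) 4 = 11 \left(\frac{42}{5} + 4\right) 4 = 11 \cdot \frac{62}{5} \cdot 4 = \frac{682}{5} \cdot 4 = \frac{2728}{5}$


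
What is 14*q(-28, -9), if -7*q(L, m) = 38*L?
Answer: 2128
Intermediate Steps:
q(L, m) = -38*L/7
14*q(-28, -9) = 14*(-38/7*(-28)) = 14*152 = 2128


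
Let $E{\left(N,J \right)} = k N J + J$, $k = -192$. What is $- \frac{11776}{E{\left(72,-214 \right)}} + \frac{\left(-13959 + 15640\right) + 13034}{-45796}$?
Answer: $- \frac{8953283}{27523396} \approx -0.3253$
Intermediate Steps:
$E{\left(N,J \right)} = J - 192 J N$ ($E{\left(N,J \right)} = - 192 N J + J = - 192 J N + J = J - 192 J N$)
$- \frac{11776}{E{\left(72,-214 \right)}} + \frac{\left(-13959 + 15640\right) + 13034}{-45796} = - \frac{11776}{\left(-214\right) \left(1 - 13824\right)} + \frac{\left(-13959 + 15640\right) + 13034}{-45796} = - \frac{11776}{\left(-214\right) \left(1 - 13824\right)} + \left(1681 + 13034\right) \left(- \frac{1}{45796}\right) = - \frac{11776}{\left(-214\right) \left(-13823\right)} + 14715 \left(- \frac{1}{45796}\right) = - \frac{11776}{2958122} - \frac{14715}{45796} = \left(-11776\right) \frac{1}{2958122} - \frac{14715}{45796} = - \frac{256}{64307} - \frac{14715}{45796} = - \frac{8953283}{27523396}$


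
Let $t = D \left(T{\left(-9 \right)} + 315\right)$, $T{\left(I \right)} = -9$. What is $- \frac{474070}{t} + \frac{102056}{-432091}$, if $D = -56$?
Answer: $\frac{101546274377}{3702155688} \approx 27.429$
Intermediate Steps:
$t = -17136$ ($t = - 56 \left(-9 + 315\right) = \left(-56\right) 306 = -17136$)
$- \frac{474070}{t} + \frac{102056}{-432091} = - \frac{474070}{-17136} + \frac{102056}{-432091} = \left(-474070\right) \left(- \frac{1}{17136}\right) + 102056 \left(- \frac{1}{432091}\right) = \frac{237035}{8568} - \frac{102056}{432091} = \frac{101546274377}{3702155688}$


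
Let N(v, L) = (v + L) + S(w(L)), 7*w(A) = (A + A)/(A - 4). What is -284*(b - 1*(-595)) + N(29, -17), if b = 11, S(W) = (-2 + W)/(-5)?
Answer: -25297472/147 ≈ -1.7209e+5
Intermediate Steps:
w(A) = 2*A/(7*(-4 + A)) (w(A) = ((A + A)/(A - 4))/7 = ((2*A)/(-4 + A))/7 = (2*A/(-4 + A))/7 = 2*A/(7*(-4 + A)))
S(W) = ⅖ - W/5 (S(W) = (-2 + W)*(-⅕) = ⅖ - W/5)
N(v, L) = ⅖ + L + v - 2*L/(35*(-4 + L)) (N(v, L) = (v + L) + (⅖ - 2*L/(35*(-4 + L))) = (L + v) + (⅖ - 2*L/(35*(-4 + L))) = ⅖ + L + v - 2*L/(35*(-4 + L)))
-284*(b - 1*(-595)) + N(29, -17) = -284*(11 - 1*(-595)) + (-2*(-17) + 7*(-4 - 17)*(2 + 5*(-17) + 5*29))/(35*(-4 - 17)) = -284*(11 + 595) + (1/35)*(34 + 7*(-21)*(2 - 85 + 145))/(-21) = -284*606 + (1/35)*(-1/21)*(34 + 7*(-21)*62) = -172104 + (1/35)*(-1/21)*(34 - 9114) = -172104 + (1/35)*(-1/21)*(-9080) = -172104 + 1816/147 = -25297472/147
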